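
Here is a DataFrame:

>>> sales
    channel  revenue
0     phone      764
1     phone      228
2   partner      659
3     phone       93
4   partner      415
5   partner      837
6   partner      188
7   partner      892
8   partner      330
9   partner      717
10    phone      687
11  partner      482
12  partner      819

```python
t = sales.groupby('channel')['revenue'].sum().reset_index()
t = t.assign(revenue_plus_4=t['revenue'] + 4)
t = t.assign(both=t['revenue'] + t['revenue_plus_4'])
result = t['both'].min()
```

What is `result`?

group by channel, sum of revenue:
channel
partner    5339
phone      1772
Name: revenue, dtype: int64
reset_index():
   channel  revenue
0  partner     5339
1    phone     1772
add column revenue_plus_4 = t['revenue'] + 4:
   channel  revenue  revenue_plus_4
0  partner     5339            5343
1    phone     1772            1776
add column both = t['revenue'] + t['revenue_plus_4']:
   channel  revenue  revenue_plus_4   both
0  partner     5339            5343  10682
1    phone     1772            1776   3548
Taking the min of column 'both' gives 3548.

3548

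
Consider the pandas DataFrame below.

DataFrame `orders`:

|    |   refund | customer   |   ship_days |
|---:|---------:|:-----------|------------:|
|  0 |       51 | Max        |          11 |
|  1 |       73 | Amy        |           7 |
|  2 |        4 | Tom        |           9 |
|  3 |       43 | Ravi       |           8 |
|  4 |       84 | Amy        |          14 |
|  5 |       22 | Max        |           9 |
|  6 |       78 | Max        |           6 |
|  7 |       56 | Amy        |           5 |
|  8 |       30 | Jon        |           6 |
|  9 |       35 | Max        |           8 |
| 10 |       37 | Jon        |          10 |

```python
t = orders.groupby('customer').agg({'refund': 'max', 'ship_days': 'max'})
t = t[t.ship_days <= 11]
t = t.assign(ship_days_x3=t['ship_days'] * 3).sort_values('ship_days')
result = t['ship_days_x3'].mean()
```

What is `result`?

group by customer: max(refund), max(ship_days):
          refund  ship_days
customer                   
Amy           84         14
Jon           37         10
Max           78         11
Ravi          43          8
Tom            4          9
filter rows where ship_days <= 11:
          refund  ship_days
customer                   
Jon           37         10
Max           78         11
Ravi          43          8
Tom            4          9
add column ship_days_x3 = t['ship_days'] * 3:
          refund  ship_days  ship_days_x3
customer                                 
Jon           37         10            30
Max           78         11            33
Ravi          43          8            24
Tom            4          9            27
sort by ship_days:
          refund  ship_days  ship_days_x3
customer                                 
Ravi          43          8            24
Tom            4          9            27
Jon           37         10            30
Max           78         11            33

28.5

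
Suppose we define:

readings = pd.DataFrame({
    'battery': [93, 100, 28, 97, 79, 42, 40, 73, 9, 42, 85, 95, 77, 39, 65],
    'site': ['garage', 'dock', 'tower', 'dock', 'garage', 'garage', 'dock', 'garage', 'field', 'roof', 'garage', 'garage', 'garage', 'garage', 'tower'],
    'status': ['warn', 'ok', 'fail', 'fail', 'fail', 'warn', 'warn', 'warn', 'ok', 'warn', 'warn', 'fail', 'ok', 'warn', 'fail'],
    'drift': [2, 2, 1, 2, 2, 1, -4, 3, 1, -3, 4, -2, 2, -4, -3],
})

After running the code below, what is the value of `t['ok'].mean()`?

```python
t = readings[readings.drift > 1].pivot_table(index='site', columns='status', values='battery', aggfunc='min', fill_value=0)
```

filter rows where drift > 1:
    battery    site status  drift
0        93  garage   warn      2
1       100    dock     ok      2
3        97    dock   fail      2
4        79  garage   fail      2
7        73  garage   warn      3
10       85  garage   warn      4
12       77  garage     ok      2
pivot: rows=site, cols=status, min(battery):
status  fail   ok  warn
site                   
dock      97  100     0
garage    79   77    73
Reading off the mean of column 'ok', we get 88.5.

88.5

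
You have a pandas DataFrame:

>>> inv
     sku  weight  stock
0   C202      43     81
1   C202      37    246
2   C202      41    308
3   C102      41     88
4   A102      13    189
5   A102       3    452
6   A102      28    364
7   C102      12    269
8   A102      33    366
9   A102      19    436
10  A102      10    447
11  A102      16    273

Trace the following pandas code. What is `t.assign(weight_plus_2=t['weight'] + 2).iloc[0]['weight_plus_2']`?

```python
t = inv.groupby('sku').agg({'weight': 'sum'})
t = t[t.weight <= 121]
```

group by sku, sum of weight:
      weight
sku         
A102     122
C102      53
C202     121
filter rows where weight <= 121:
      weight
sku         
C102      53
C202     121
add column weight_plus_2 = t['weight'] + 2:
      weight  weight_plus_2
sku                        
C102      53             55
C202     121            123
The value at position 0, column 'weight_plus_2' is 55.

55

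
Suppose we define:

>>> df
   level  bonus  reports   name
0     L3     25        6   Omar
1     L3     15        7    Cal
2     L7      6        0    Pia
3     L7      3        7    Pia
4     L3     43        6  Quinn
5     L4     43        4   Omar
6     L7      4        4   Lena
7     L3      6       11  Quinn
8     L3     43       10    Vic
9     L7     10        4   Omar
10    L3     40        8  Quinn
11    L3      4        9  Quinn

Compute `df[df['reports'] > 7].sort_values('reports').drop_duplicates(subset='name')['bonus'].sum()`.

83

filter rows where reports > 7:
   level  bonus  reports   name
7     L3      6       11  Quinn
8     L3     43       10    Vic
10    L3     40        8  Quinn
11    L3      4        9  Quinn
sort by reports:
   level  bonus  reports   name
10    L3     40        8  Quinn
11    L3      4        9  Quinn
8     L3     43       10    Vic
7     L3      6       11  Quinn
drop duplicate name (keep=first):
   level  bonus  reports   name
10    L3     40        8  Quinn
8     L3     43       10    Vic
Reading off the sum of column 'bonus', we get 83.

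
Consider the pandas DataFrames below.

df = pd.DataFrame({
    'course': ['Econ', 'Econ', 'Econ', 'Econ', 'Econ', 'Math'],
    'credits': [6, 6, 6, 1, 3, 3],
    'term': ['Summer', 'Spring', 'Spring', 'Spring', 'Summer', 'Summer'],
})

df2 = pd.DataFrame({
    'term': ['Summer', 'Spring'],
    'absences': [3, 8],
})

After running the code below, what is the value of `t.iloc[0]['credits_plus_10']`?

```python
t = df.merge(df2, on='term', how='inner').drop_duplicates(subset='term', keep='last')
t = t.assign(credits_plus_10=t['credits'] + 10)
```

merge on 'term' (how='inner') → 6 rows:
  course  credits    term  absences
0   Econ        6  Summer         3
1   Econ        6  Spring         8
2   Econ        6  Spring         8
3   Econ        1  Spring         8
4   Econ        3  Summer         3
5   Math        3  Summer         3
drop duplicate term (keep=last):
  course  credits    term  absences
3   Econ        1  Spring         8
5   Math        3  Summer         3
add column credits_plus_10 = t['credits'] + 10:
  course  credits    term  absences  credits_plus_10
3   Econ        1  Spring         8               11
5   Math        3  Summer         3               13
Then the value at position 0, column 'credits_plus_10': 11

11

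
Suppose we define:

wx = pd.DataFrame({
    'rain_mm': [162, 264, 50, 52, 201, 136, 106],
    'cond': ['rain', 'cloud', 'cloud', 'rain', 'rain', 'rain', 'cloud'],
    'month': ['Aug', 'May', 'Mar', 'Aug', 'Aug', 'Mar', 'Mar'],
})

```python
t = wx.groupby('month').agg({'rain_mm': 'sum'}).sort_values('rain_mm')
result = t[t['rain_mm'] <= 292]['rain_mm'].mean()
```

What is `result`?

group by month, sum of rain_mm:
       rain_mm
month         
Aug        415
Mar        292
May        264
sort by rain_mm:
       rain_mm
month         
May        264
Mar        292
Aug        415
filter rows where rain_mm <= 292:
       rain_mm
month         
May        264
Mar        292

278.0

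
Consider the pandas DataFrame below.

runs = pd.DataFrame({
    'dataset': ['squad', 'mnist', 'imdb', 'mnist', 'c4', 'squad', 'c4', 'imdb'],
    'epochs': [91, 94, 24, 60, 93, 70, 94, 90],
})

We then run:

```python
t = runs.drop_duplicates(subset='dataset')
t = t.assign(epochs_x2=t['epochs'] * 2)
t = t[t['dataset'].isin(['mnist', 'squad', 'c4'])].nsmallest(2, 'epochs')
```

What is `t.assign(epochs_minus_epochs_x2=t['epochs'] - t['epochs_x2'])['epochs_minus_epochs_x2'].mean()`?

-92.0

drop duplicate dataset (keep=first):
  dataset  epochs
0   squad      91
1   mnist      94
2    imdb      24
4      c4      93
add column epochs_x2 = t['epochs'] * 2:
  dataset  epochs  epochs_x2
0   squad      91        182
1   mnist      94        188
2    imdb      24         48
4      c4      93        186
filter rows where dataset in ['mnist', 'squad', 'c4']:
  dataset  epochs  epochs_x2
0   squad      91        182
1   mnist      94        188
4      c4      93        186
take 2 rows with smallest epochs:
  dataset  epochs  epochs_x2
0   squad      91        182
4      c4      93        186
add column epochs_minus_epochs_x2 = t['epochs'] - t['epochs_x2']:
  dataset  epochs  epochs_x2  epochs_minus_epochs_x2
0   squad      91        182                     -91
4      c4      93        186                     -93
The mean of column 'epochs_minus_epochs_x2' is -92.0.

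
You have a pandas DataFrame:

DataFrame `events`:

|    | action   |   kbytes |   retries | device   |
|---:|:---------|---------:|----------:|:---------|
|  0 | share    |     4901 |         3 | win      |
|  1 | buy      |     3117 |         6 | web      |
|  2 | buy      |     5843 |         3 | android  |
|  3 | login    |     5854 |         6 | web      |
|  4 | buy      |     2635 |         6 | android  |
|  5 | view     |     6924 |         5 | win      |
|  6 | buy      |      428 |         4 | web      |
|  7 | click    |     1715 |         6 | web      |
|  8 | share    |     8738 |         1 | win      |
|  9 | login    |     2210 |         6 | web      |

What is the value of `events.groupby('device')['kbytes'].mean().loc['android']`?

group by device, mean of kbytes:
device
android    4239.000000
web        2664.800000
win        6854.333333
Name: kbytes, dtype: float64

4239.0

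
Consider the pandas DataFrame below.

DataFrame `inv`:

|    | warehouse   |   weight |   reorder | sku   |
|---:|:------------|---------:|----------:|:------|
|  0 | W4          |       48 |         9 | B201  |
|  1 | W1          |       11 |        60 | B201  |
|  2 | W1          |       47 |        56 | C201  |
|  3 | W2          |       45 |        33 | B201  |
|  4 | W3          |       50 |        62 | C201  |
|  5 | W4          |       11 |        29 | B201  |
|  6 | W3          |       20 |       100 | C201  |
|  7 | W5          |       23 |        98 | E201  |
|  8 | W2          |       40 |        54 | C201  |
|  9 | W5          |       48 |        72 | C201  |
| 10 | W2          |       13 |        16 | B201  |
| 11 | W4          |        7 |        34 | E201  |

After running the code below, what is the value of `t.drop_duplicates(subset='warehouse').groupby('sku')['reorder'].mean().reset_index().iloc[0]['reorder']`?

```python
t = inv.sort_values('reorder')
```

sort by reorder:
   warehouse  weight  reorder   sku
0         W4      48        9  B201
10        W2      13       16  B201
5         W4      11       29  B201
3         W2      45       33  B201
11        W4       7       34  E201
8         W2      40       54  C201
2         W1      47       56  C201
1         W1      11       60  B201
4         W3      50       62  C201
9         W5      48       72  C201
7         W5      23       98  E201
6         W3      20      100  C201
drop duplicate warehouse (keep=first):
   warehouse  weight  reorder   sku
0         W4      48        9  B201
10        W2      13       16  B201
2         W1      47       56  C201
4         W3      50       62  C201
9         W5      48       72  C201
group by sku, mean of reorder:
sku
B201    12.500000
C201    63.333333
Name: reorder, dtype: float64
reset_index():
    sku    reorder
0  B201  12.500000
1  C201  63.333333
The value at position 0, column 'reorder' is 12.5.

12.5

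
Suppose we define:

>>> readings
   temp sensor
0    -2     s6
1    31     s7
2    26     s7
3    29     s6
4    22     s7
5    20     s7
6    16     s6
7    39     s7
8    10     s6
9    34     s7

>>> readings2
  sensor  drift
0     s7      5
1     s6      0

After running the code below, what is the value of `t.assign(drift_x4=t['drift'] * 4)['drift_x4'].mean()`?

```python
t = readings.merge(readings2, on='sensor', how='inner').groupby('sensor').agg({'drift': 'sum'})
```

60.0

merge on 'sensor' (how='inner') → 10 rows:
   temp sensor  drift
0    -2     s6      0
1    31     s7      5
2    26     s7      5
3    29     s6      0
4    22     s7      5
5    20     s7      5
6    16     s6      0
7    39     s7      5
8    10     s6      0
9    34     s7      5
group by sensor, sum of drift:
        drift
sensor       
s6          0
s7         30
add column drift_x4 = t['drift'] * 4:
        drift  drift_x4
sensor                 
s6          0         0
s7         30       120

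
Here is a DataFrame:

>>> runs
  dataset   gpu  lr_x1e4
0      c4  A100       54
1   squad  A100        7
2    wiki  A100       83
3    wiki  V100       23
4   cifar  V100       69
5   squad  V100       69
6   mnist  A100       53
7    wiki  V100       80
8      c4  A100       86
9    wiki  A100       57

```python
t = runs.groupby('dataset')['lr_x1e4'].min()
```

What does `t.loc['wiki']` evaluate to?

23

group by dataset, min of lr_x1e4:
dataset
c4       54
cifar    69
mnist    53
squad     7
wiki     23
Name: lr_x1e4, dtype: int64
Taking the value at index 'wiki' gives 23.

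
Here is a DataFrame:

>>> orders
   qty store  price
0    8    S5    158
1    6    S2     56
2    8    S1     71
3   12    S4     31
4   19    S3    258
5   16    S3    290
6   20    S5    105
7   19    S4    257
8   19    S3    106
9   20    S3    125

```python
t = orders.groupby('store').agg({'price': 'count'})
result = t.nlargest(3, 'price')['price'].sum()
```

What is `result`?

8

group by store, count of price:
       price
store       
S1         1
S2         1
S3         4
S4         2
S5         2
take 3 rows with largest price:
       price
store       
S3         4
S4         2
S5         2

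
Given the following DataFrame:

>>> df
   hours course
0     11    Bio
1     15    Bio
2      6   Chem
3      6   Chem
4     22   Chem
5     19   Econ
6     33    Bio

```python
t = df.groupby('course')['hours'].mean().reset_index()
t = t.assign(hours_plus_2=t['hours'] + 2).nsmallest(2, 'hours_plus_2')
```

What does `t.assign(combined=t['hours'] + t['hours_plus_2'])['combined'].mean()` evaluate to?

group by course, mean of hours:
course
Bio     19.666667
Chem    11.333333
Econ    19.000000
Name: hours, dtype: float64
reset_index():
  course      hours
0    Bio  19.666667
1   Chem  11.333333
2   Econ  19.000000
add column hours_plus_2 = t['hours'] + 2:
  course      hours  hours_plus_2
0    Bio  19.666667     21.666667
1   Chem  11.333333     13.333333
2   Econ  19.000000     21.000000
take 2 rows with smallest hours_plus_2:
  course      hours  hours_plus_2
1   Chem  11.333333     13.333333
2   Econ  19.000000     21.000000
add column combined = t['hours'] + t['hours_plus_2']:
  course      hours  hours_plus_2   combined
1   Chem  11.333333     13.333333  24.666667
2   Econ  19.000000     21.000000  40.000000
Hence 32.3333333333.

32.3333333333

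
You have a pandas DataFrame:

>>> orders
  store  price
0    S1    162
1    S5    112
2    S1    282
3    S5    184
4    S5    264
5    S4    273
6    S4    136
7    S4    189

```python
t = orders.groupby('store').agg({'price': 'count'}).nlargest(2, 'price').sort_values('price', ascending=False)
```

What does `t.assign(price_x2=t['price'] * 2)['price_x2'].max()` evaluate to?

6

group by store, count of price:
       price
store       
S1         2
S4         3
S5         3
take 2 rows with largest price:
       price
store       
S4         3
S5         3
sort by price descending:
       price
store       
S4         3
S5         3
add column price_x2 = t['price'] * 2:
       price  price_x2
store                 
S4         3         6
S5         3         6
max of column 'price_x2' → 6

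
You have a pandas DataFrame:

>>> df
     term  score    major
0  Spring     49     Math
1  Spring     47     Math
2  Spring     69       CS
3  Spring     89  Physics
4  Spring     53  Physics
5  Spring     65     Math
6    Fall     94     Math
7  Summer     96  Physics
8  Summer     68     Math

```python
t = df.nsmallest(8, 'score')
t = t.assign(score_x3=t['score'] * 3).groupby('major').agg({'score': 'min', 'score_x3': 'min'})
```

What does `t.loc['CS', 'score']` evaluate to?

69

take 8 rows with smallest score:
     term  score    major
1  Spring     47     Math
0  Spring     49     Math
4  Spring     53  Physics
5  Spring     65     Math
8  Summer     68     Math
2  Spring     69       CS
3  Spring     89  Physics
6    Fall     94     Math
add column score_x3 = t['score'] * 3:
     term  score    major  score_x3
1  Spring     47     Math       141
0  Spring     49     Math       147
4  Spring     53  Physics       159
5  Spring     65     Math       195
8  Summer     68     Math       204
2  Spring     69       CS       207
3  Spring     89  Physics       267
6    Fall     94     Math       282
group by major: min(score), min(score_x3):
         score  score_x3
major                   
CS          69       207
Math        47       141
Physics     53       159
value at row 'CS', column 'score' → 69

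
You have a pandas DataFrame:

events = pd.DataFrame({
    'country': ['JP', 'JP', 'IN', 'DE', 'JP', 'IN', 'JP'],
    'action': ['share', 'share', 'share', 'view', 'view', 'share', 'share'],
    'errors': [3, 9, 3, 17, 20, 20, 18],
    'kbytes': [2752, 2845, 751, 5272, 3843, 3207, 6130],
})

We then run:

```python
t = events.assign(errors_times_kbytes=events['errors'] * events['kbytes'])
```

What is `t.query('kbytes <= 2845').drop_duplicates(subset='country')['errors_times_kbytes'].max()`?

8256

add column errors_times_kbytes = events['errors'] * events['kbytes']:
  country action  errors  kbytes  errors_times_kbytes
0      JP  share       3    2752                 8256
1      JP  share       9    2845                25605
2      IN  share       3     751                 2253
3      DE   view      17    5272                89624
4      JP   view      20    3843                76860
5      IN  share      20    3207                64140
6      JP  share      18    6130               110340
filter rows where kbytes <= 2845:
  country action  errors  kbytes  errors_times_kbytes
0      JP  share       3    2752                 8256
1      JP  share       9    2845                25605
2      IN  share       3     751                 2253
drop duplicate country (keep=first):
  country action  errors  kbytes  errors_times_kbytes
0      JP  share       3    2752                 8256
2      IN  share       3     751                 2253
So max() = 8256.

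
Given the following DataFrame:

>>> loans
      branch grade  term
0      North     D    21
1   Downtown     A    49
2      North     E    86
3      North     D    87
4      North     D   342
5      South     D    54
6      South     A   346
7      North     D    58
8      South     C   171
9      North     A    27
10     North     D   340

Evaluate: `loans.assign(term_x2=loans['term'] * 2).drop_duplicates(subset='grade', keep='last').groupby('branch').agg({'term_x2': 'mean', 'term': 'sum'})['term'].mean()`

312.0

add column term_x2 = loans['term'] * 2:
      branch grade  term  term_x2
0      North     D    21       42
1   Downtown     A    49       98
2      North     E    86      172
3      North     D    87      174
4      North     D   342      684
5      South     D    54      108
6      South     A   346      692
7      North     D    58      116
8      South     C   171      342
9      North     A    27       54
10     North     D   340      680
drop duplicate grade (keep=last):
   branch grade  term  term_x2
2   North     E    86      172
8   South     C   171      342
9   North     A    27       54
10  North     D   340      680
group by branch: mean(term_x2), sum(term):
        term_x2  term
branch               
North     302.0   453
South     342.0   171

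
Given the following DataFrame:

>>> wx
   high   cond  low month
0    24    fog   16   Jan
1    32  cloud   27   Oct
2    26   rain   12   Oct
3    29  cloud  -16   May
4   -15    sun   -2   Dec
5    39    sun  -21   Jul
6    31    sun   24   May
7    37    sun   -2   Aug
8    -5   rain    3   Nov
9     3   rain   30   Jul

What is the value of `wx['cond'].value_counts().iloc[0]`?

value_counts of cond:
cond
sun      4
rain     3
cloud    2
fog      1
Name: count, dtype: int64
Reading off the value at position 0, we get 4.

4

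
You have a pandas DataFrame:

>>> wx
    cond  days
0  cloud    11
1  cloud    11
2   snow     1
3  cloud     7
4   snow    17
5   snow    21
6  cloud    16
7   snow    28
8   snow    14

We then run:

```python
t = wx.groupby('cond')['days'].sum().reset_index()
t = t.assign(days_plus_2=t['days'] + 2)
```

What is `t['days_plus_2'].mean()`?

65.0

group by cond, sum of days:
cond
cloud    45
snow     81
Name: days, dtype: int64
reset_index():
    cond  days
0  cloud    45
1   snow    81
add column days_plus_2 = t['days'] + 2:
    cond  days  days_plus_2
0  cloud    45           47
1   snow    81           83
Finally, mean of column 'days_plus_2' = 65.0.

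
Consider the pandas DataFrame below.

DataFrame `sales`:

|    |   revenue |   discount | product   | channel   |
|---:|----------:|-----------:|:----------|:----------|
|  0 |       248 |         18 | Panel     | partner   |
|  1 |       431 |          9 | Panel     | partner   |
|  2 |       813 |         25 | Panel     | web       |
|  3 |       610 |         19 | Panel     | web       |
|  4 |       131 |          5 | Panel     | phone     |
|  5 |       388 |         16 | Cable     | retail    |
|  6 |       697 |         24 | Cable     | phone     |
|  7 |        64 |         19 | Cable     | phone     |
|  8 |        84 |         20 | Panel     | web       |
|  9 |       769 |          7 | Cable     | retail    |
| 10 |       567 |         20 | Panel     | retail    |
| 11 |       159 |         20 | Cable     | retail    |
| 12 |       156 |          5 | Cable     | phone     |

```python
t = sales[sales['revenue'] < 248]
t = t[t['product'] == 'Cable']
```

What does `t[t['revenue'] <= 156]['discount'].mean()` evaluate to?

filter rows where revenue < 248:
    revenue  discount product channel
4       131         5   Panel   phone
7        64        19   Cable   phone
8        84        20   Panel     web
11      159        20   Cable  retail
12      156         5   Cable   phone
filter rows where product == 'Cable':
    revenue  discount product channel
7        64        19   Cable   phone
11      159        20   Cable  retail
12      156         5   Cable   phone
filter rows where revenue <= 156:
    revenue  discount product channel
7        64        19   Cable   phone
12      156         5   Cable   phone
mean of column 'discount' → 12.0

12.0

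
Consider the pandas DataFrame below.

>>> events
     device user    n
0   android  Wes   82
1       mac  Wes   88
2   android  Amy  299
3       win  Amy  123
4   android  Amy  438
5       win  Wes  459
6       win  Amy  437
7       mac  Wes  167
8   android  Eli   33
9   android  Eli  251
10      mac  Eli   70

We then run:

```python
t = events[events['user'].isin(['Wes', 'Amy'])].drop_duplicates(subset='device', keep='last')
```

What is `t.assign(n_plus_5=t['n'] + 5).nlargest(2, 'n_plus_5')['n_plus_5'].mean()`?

filter rows where user in ['Wes', 'Amy']:
    device user    n
0  android  Wes   82
1      mac  Wes   88
2  android  Amy  299
3      win  Amy  123
4  android  Amy  438
5      win  Wes  459
6      win  Amy  437
7      mac  Wes  167
drop duplicate device (keep=last):
    device user    n
4  android  Amy  438
6      win  Amy  437
7      mac  Wes  167
add column n_plus_5 = t['n'] + 5:
    device user    n  n_plus_5
4  android  Amy  438       443
6      win  Amy  437       442
7      mac  Wes  167       172
take 2 rows with largest n_plus_5:
    device user    n  n_plus_5
4  android  Amy  438       443
6      win  Amy  437       442

442.5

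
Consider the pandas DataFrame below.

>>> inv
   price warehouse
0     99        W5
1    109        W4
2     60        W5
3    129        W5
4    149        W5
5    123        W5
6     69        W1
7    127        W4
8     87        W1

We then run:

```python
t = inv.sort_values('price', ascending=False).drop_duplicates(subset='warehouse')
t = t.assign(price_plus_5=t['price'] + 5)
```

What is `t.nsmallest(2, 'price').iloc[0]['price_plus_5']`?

sort by price descending:
   price warehouse
4    149        W5
3    129        W5
7    127        W4
5    123        W5
1    109        W4
0     99        W5
8     87        W1
6     69        W1
2     60        W5
drop duplicate warehouse (keep=first):
   price warehouse
4    149        W5
7    127        W4
8     87        W1
add column price_plus_5 = t['price'] + 5:
   price warehouse  price_plus_5
4    149        W5           154
7    127        W4           132
8     87        W1            92
take 2 rows with smallest price:
   price warehouse  price_plus_5
8     87        W1            92
7    127        W4           132
Finally, value at position 0, column 'price_plus_5' = 92.

92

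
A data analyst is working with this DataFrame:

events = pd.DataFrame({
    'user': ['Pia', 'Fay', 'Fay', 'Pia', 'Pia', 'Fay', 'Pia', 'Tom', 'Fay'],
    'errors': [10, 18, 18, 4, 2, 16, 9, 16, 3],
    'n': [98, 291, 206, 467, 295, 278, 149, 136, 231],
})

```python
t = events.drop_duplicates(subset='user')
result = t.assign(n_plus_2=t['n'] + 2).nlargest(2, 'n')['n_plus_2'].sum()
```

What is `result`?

drop duplicate user (keep=first):
  user  errors    n
0  Pia      10   98
1  Fay      18  291
7  Tom      16  136
add column n_plus_2 = t['n'] + 2:
  user  errors    n  n_plus_2
0  Pia      10   98       100
1  Fay      18  291       293
7  Tom      16  136       138
take 2 rows with largest n:
  user  errors    n  n_plus_2
1  Fay      18  291       293
7  Tom      16  136       138
sum of column 'n_plus_2' → 431

431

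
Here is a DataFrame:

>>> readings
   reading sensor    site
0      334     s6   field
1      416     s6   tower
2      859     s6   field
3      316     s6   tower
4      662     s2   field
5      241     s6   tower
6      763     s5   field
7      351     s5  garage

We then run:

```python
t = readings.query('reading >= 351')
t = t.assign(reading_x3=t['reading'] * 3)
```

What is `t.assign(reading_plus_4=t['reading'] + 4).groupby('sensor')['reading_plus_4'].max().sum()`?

filter rows where reading >= 351:
   reading sensor    site
1      416     s6   tower
2      859     s6   field
4      662     s2   field
6      763     s5   field
7      351     s5  garage
add column reading_x3 = t['reading'] * 3:
   reading sensor    site  reading_x3
1      416     s6   tower        1248
2      859     s6   field        2577
4      662     s2   field        1986
6      763     s5   field        2289
7      351     s5  garage        1053
add column reading_plus_4 = t['reading'] + 4:
   reading sensor    site  reading_x3  reading_plus_4
1      416     s6   tower        1248             420
2      859     s6   field        2577             863
4      662     s2   field        1986             666
6      763     s5   field        2289             767
7      351     s5  garage        1053             355
group by sensor, max of reading_plus_4:
sensor
s2    666
s5    767
s6    863
Name: reading_plus_4, dtype: int64
Finally, sum of the resulting series = 2296.

2296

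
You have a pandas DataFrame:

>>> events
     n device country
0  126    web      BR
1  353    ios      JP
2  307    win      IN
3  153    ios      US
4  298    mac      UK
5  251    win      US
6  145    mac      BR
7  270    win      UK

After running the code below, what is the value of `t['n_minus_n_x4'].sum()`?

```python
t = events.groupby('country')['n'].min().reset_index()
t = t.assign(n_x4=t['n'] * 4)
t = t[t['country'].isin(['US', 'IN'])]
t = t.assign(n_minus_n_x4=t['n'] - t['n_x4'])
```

group by country, min of n:
country
BR    126
IN    307
JP    353
UK    270
US    153
Name: n, dtype: int64
reset_index():
  country    n
0      BR  126
1      IN  307
2      JP  353
3      UK  270
4      US  153
add column n_x4 = t['n'] * 4:
  country    n  n_x4
0      BR  126   504
1      IN  307  1228
2      JP  353  1412
3      UK  270  1080
4      US  153   612
filter rows where country in ['US', 'IN']:
  country    n  n_x4
1      IN  307  1228
4      US  153   612
add column n_minus_n_x4 = t['n'] - t['n_x4']:
  country    n  n_x4  n_minus_n_x4
1      IN  307  1228          -921
4      US  153   612          -459
So sum() = -1380.

-1380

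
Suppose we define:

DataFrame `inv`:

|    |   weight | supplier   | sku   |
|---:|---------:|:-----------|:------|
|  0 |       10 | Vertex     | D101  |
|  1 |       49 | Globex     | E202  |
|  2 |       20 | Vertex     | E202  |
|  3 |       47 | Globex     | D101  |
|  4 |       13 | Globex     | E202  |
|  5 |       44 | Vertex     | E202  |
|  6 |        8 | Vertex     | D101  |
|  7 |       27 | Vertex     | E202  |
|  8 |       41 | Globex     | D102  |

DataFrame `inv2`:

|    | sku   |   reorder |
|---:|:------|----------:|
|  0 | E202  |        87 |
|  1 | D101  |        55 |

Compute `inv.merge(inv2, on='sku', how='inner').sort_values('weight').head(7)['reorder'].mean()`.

73.2857142857

merge on 'sku' (how='inner') → 8 rows:
   weight supplier   sku  reorder
0      10   Vertex  D101       55
1      49   Globex  E202       87
2      20   Vertex  E202       87
3      47   Globex  D101       55
4      13   Globex  E202       87
5      44   Vertex  E202       87
6       8   Vertex  D101       55
7      27   Vertex  E202       87
sort by weight:
   weight supplier   sku  reorder
6       8   Vertex  D101       55
0      10   Vertex  D101       55
4      13   Globex  E202       87
2      20   Vertex  E202       87
7      27   Vertex  E202       87
5      44   Vertex  E202       87
3      47   Globex  D101       55
1      49   Globex  E202       87
take first 7 rows:
   weight supplier   sku  reorder
6       8   Vertex  D101       55
0      10   Vertex  D101       55
4      13   Globex  E202       87
2      20   Vertex  E202       87
7      27   Vertex  E202       87
5      44   Vertex  E202       87
3      47   Globex  D101       55
The mean of column 'reorder' is 73.2857142857.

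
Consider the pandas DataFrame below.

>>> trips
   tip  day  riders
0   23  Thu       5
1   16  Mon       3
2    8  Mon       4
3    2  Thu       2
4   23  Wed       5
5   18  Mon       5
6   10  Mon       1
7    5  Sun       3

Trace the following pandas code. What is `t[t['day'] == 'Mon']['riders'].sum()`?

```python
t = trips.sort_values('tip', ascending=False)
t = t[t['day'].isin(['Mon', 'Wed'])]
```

sort by tip descending:
   tip  day  riders
0   23  Thu       5
4   23  Wed       5
5   18  Mon       5
1   16  Mon       3
6   10  Mon       1
2    8  Mon       4
7    5  Sun       3
3    2  Thu       2
filter rows where day in ['Mon', 'Wed']:
   tip  day  riders
4   23  Wed       5
5   18  Mon       5
1   16  Mon       3
6   10  Mon       1
2    8  Mon       4
filter rows where day == 'Mon':
   tip  day  riders
5   18  Mon       5
1   16  Mon       3
6   10  Mon       1
2    8  Mon       4

13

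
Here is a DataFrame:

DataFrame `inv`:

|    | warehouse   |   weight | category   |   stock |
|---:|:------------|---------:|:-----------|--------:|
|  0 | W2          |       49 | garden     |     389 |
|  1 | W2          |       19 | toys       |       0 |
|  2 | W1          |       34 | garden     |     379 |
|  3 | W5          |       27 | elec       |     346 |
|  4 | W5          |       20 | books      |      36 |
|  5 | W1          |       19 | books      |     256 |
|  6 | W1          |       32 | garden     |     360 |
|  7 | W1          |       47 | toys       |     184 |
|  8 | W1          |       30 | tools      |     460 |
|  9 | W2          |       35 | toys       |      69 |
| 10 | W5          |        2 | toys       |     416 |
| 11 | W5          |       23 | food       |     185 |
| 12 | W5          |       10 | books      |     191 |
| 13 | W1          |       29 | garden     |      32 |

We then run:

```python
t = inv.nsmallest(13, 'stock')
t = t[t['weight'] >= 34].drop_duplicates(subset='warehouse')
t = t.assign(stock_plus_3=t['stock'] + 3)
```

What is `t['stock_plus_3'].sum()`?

take 13 rows with smallest stock:
   warehouse  weight category  stock
1         W2      19     toys      0
13        W1      29   garden     32
4         W5      20    books     36
9         W2      35     toys     69
7         W1      47     toys    184
11        W5      23     food    185
12        W5      10    books    191
5         W1      19    books    256
3         W5      27     elec    346
6         W1      32   garden    360
2         W1      34   garden    379
0         W2      49   garden    389
10        W5       2     toys    416
filter rows where weight >= 34:
  warehouse  weight category  stock
9        W2      35     toys     69
7        W1      47     toys    184
2        W1      34   garden    379
0        W2      49   garden    389
drop duplicate warehouse (keep=first):
  warehouse  weight category  stock
9        W2      35     toys     69
7        W1      47     toys    184
add column stock_plus_3 = t['stock'] + 3:
  warehouse  weight category  stock  stock_plus_3
9        W2      35     toys     69            72
7        W1      47     toys    184           187
Hence 259.

259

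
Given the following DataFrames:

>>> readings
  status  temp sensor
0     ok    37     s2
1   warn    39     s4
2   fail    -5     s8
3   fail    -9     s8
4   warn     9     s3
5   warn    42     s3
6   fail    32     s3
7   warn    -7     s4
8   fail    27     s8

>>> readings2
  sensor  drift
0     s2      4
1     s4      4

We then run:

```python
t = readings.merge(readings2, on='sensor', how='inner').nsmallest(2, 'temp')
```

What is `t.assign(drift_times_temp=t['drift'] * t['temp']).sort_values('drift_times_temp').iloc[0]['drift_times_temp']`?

-28

merge on 'sensor' (how='inner') → 3 rows:
  status  temp sensor  drift
0     ok    37     s2      4
1   warn    39     s4      4
2   warn    -7     s4      4
take 2 rows with smallest temp:
  status  temp sensor  drift
2   warn    -7     s4      4
0     ok    37     s2      4
add column drift_times_temp = t['drift'] * t['temp']:
  status  temp sensor  drift  drift_times_temp
2   warn    -7     s4      4               -28
0     ok    37     s2      4               148
sort by drift_times_temp:
  status  temp sensor  drift  drift_times_temp
2   warn    -7     s4      4               -28
0     ok    37     s2      4               148
Reading off the value at position 0, column 'drift_times_temp', we get -28.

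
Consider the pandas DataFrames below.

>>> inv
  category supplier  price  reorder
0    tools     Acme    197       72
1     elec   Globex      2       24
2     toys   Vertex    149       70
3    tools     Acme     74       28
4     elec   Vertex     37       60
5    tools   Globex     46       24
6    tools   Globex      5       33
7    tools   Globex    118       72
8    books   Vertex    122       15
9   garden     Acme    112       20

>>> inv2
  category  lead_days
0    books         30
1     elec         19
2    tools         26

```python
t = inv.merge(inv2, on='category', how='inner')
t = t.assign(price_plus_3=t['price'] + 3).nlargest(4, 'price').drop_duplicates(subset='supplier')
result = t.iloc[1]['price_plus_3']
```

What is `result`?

125

merge on 'category' (how='inner') → 8 rows:
  category supplier  price  reorder  lead_days
0    tools     Acme    197       72         26
1     elec   Globex      2       24         19
2    tools     Acme     74       28         26
3     elec   Vertex     37       60         19
4    tools   Globex     46       24         26
5    tools   Globex      5       33         26
6    tools   Globex    118       72         26
7    books   Vertex    122       15         30
add column price_plus_3 = t['price'] + 3:
  category supplier  price  reorder  lead_days  price_plus_3
0    tools     Acme    197       72         26           200
1     elec   Globex      2       24         19             5
2    tools     Acme     74       28         26            77
3     elec   Vertex     37       60         19            40
4    tools   Globex     46       24         26            49
5    tools   Globex      5       33         26             8
6    tools   Globex    118       72         26           121
7    books   Vertex    122       15         30           125
take 4 rows with largest price:
  category supplier  price  reorder  lead_days  price_plus_3
0    tools     Acme    197       72         26           200
7    books   Vertex    122       15         30           125
6    tools   Globex    118       72         26           121
2    tools     Acme     74       28         26            77
drop duplicate supplier (keep=first):
  category supplier  price  reorder  lead_days  price_plus_3
0    tools     Acme    197       72         26           200
7    books   Vertex    122       15         30           125
6    tools   Globex    118       72         26           121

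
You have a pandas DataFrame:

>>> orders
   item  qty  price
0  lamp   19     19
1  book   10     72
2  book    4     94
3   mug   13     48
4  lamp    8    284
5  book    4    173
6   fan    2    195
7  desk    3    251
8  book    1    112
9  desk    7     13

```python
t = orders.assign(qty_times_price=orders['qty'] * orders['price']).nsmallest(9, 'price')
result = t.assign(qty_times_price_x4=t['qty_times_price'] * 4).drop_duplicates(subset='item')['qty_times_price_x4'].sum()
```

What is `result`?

8744

add column qty_times_price = orders['qty'] * orders['price']:
   item  qty  price  qty_times_price
0  lamp   19     19              361
1  book   10     72              720
2  book    4     94              376
3   mug   13     48              624
4  lamp    8    284             2272
5  book    4    173              692
6   fan    2    195              390
7  desk    3    251              753
8  book    1    112              112
9  desk    7     13               91
take 9 rows with smallest price:
   item  qty  price  qty_times_price
9  desk    7     13               91
0  lamp   19     19              361
3   mug   13     48              624
1  book   10     72              720
2  book    4     94              376
8  book    1    112              112
5  book    4    173              692
6   fan    2    195              390
7  desk    3    251              753
add column qty_times_price_x4 = t['qty_times_price'] * 4:
   item  qty  price  qty_times_price  qty_times_price_x4
9  desk    7     13               91                 364
0  lamp   19     19              361                1444
3   mug   13     48              624                2496
1  book   10     72              720                2880
2  book    4     94              376                1504
8  book    1    112              112                 448
5  book    4    173              692                2768
6   fan    2    195              390                1560
7  desk    3    251              753                3012
drop duplicate item (keep=first):
   item  qty  price  qty_times_price  qty_times_price_x4
9  desk    7     13               91                 364
0  lamp   19     19              361                1444
3   mug   13     48              624                2496
1  book   10     72              720                2880
6   fan    2    195              390                1560
Hence 8744.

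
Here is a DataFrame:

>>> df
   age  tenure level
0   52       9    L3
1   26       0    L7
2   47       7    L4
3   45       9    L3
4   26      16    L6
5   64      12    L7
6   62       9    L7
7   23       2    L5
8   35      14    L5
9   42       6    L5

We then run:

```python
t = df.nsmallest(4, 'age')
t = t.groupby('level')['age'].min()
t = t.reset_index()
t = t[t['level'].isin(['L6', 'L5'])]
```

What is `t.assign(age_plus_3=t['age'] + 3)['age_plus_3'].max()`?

take 4 rows with smallest age:
   age  tenure level
7   23       2    L5
1   26       0    L7
4   26      16    L6
8   35      14    L5
group by level, min of age:
level
L5    23
L6    26
L7    26
Name: age, dtype: int64
reset_index():
  level  age
0    L5   23
1    L6   26
2    L7   26
filter rows where level in ['L6', 'L5']:
  level  age
0    L5   23
1    L6   26
add column age_plus_3 = t['age'] + 3:
  level  age  age_plus_3
0    L5   23          26
1    L6   26          29

29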